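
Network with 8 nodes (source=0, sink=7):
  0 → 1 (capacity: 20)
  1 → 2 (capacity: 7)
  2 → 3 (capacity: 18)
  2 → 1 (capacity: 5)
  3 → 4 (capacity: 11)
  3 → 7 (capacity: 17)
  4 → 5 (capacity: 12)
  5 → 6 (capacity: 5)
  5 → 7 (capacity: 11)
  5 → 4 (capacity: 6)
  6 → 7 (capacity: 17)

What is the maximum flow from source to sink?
Maximum flow = 7

Max flow: 7

Flow assignment:
  0 → 1: 7/20
  1 → 2: 7/7
  2 → 3: 7/18
  3 → 7: 7/17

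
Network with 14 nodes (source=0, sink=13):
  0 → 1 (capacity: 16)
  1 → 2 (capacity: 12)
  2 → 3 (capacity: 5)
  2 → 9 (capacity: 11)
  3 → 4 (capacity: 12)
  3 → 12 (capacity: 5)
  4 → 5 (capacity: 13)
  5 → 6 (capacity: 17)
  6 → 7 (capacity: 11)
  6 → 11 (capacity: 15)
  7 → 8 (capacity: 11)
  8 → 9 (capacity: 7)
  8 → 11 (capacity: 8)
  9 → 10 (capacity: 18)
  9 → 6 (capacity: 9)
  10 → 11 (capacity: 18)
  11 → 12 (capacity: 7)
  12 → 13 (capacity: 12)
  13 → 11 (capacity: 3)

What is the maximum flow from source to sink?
Maximum flow = 12

Max flow: 12

Flow assignment:
  0 → 1: 12/16
  1 → 2: 12/12
  2 → 3: 5/5
  2 → 9: 7/11
  3 → 12: 5/5
  9 → 10: 7/18
  10 → 11: 7/18
  11 → 12: 7/7
  12 → 13: 12/12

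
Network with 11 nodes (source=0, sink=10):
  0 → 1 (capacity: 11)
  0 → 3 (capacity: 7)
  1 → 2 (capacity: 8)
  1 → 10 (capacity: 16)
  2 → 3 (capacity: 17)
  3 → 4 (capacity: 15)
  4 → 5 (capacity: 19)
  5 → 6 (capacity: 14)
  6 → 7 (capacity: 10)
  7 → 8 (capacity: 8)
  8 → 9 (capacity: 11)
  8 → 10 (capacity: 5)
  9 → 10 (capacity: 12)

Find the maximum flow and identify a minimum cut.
Max flow = 18, Min cut edges: (0,1), (0,3)

Maximum flow: 18
Minimum cut: (0,1), (0,3)
Partition: S = [0], T = [1, 2, 3, 4, 5, 6, 7, 8, 9, 10]

Max-flow min-cut theorem verified: both equal 18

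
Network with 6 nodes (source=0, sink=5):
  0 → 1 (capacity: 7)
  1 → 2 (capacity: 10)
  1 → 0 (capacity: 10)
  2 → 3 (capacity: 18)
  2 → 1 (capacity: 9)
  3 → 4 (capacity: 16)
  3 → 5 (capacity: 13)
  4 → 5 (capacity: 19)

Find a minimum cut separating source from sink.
Min cut value = 7, edges: (0,1)

Min cut value: 7
Partition: S = [0], T = [1, 2, 3, 4, 5]
Cut edges: (0,1)

By max-flow min-cut theorem, max flow = min cut = 7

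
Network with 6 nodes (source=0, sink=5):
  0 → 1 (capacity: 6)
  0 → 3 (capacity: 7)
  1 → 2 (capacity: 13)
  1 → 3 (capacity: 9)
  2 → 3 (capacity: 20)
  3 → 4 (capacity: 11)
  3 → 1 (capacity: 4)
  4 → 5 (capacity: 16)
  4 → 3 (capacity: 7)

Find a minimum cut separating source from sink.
Min cut value = 11, edges: (3,4)

Min cut value: 11
Partition: S = [0, 1, 2, 3], T = [4, 5]
Cut edges: (3,4)

By max-flow min-cut theorem, max flow = min cut = 11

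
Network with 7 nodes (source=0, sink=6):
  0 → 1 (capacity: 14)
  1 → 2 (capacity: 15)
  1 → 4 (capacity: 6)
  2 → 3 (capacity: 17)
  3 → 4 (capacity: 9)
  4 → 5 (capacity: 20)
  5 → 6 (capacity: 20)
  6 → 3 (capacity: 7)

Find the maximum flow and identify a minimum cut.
Max flow = 14, Min cut edges: (0,1)

Maximum flow: 14
Minimum cut: (0,1)
Partition: S = [0], T = [1, 2, 3, 4, 5, 6]

Max-flow min-cut theorem verified: both equal 14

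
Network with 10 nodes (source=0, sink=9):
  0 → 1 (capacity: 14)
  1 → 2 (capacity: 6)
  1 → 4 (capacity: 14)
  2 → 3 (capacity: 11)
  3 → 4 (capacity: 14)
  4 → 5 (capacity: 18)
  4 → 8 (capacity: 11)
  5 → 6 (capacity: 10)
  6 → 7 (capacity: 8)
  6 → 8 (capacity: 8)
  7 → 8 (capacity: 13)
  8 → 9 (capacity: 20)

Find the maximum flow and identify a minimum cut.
Max flow = 14, Min cut edges: (0,1)

Maximum flow: 14
Minimum cut: (0,1)
Partition: S = [0], T = [1, 2, 3, 4, 5, 6, 7, 8, 9]

Max-flow min-cut theorem verified: both equal 14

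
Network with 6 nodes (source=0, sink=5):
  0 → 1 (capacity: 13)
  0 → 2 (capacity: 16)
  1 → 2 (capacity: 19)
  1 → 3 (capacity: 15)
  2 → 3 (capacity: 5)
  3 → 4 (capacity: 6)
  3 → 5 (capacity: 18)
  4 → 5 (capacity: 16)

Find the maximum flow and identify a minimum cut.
Max flow = 18, Min cut edges: (0,1), (2,3)

Maximum flow: 18
Minimum cut: (0,1), (2,3)
Partition: S = [0, 2], T = [1, 3, 4, 5]

Max-flow min-cut theorem verified: both equal 18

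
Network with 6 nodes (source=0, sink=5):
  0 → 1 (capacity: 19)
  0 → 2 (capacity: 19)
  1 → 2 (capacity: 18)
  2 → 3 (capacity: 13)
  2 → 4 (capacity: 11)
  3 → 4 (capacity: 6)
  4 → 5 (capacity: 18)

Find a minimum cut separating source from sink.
Min cut value = 17, edges: (2,4), (3,4)

Min cut value: 17
Partition: S = [0, 1, 2, 3], T = [4, 5]
Cut edges: (2,4), (3,4)

By max-flow min-cut theorem, max flow = min cut = 17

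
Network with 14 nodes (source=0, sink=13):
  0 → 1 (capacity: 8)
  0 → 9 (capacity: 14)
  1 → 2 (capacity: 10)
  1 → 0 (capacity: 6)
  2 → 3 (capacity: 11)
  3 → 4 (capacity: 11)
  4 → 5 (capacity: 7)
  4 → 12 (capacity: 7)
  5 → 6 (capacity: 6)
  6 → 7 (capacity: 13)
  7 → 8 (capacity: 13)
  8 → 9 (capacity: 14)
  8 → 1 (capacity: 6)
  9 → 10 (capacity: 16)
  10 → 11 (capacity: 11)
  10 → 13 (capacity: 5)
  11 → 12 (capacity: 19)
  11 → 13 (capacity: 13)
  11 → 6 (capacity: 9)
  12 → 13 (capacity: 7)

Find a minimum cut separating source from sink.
Min cut value = 22, edges: (0,1), (0,9)

Min cut value: 22
Partition: S = [0], T = [1, 2, 3, 4, 5, 6, 7, 8, 9, 10, 11, 12, 13]
Cut edges: (0,1), (0,9)

By max-flow min-cut theorem, max flow = min cut = 22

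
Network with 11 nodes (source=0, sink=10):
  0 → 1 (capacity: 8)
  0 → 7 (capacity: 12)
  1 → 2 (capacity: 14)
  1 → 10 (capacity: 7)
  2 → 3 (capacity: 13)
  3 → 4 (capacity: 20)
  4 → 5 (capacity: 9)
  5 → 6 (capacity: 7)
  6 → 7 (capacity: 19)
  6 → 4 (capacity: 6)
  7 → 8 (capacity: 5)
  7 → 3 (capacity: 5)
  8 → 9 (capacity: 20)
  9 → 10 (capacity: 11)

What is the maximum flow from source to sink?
Maximum flow = 12

Max flow: 12

Flow assignment:
  0 → 1: 7/8
  0 → 7: 5/12
  1 → 10: 7/7
  7 → 8: 5/5
  8 → 9: 5/20
  9 → 10: 5/11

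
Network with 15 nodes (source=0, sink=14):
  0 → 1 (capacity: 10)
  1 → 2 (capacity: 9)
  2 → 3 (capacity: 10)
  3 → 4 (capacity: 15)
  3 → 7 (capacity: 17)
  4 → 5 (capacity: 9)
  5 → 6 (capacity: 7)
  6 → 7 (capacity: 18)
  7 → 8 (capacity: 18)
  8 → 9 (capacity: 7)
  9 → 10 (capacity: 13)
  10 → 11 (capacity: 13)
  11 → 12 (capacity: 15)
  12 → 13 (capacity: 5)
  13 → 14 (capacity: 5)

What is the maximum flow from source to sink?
Maximum flow = 5

Max flow: 5

Flow assignment:
  0 → 1: 5/10
  1 → 2: 5/9
  2 → 3: 5/10
  3 → 7: 5/17
  7 → 8: 5/18
  8 → 9: 5/7
  9 → 10: 5/13
  10 → 11: 5/13
  11 → 12: 5/15
  12 → 13: 5/5
  13 → 14: 5/5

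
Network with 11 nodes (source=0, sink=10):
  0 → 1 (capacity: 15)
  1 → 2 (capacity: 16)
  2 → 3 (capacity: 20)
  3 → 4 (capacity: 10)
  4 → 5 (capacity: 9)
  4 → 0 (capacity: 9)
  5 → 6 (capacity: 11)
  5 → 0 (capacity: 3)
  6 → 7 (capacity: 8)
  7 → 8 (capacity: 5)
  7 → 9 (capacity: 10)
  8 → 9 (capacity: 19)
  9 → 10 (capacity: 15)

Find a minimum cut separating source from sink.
Min cut value = 8, edges: (6,7)

Min cut value: 8
Partition: S = [0, 1, 2, 3, 4, 5, 6], T = [7, 8, 9, 10]
Cut edges: (6,7)

By max-flow min-cut theorem, max flow = min cut = 8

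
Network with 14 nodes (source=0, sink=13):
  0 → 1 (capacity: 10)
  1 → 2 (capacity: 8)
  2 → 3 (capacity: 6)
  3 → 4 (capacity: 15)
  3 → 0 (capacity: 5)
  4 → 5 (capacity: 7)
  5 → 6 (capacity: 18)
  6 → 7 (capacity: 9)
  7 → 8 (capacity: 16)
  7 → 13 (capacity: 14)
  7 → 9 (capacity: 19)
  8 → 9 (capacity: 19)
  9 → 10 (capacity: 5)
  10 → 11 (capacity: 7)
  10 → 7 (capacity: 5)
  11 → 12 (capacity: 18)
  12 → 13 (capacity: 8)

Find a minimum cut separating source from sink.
Min cut value = 6, edges: (2,3)

Min cut value: 6
Partition: S = [0, 1, 2], T = [3, 4, 5, 6, 7, 8, 9, 10, 11, 12, 13]
Cut edges: (2,3)

By max-flow min-cut theorem, max flow = min cut = 6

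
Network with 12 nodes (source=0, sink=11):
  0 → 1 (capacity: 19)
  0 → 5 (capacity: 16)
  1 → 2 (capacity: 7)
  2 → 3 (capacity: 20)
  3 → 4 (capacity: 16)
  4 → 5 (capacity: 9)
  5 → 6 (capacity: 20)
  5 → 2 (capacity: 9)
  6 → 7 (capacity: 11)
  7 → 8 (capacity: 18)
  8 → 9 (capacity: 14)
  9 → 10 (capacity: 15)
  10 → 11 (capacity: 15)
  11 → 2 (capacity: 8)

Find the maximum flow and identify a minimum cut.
Max flow = 11, Min cut edges: (6,7)

Maximum flow: 11
Minimum cut: (6,7)
Partition: S = [0, 1, 2, 3, 4, 5, 6], T = [7, 8, 9, 10, 11]

Max-flow min-cut theorem verified: both equal 11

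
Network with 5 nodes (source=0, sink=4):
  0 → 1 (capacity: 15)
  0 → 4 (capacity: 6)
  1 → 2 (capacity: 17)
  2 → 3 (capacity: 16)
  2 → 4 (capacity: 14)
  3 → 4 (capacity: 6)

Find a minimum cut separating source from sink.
Min cut value = 21, edges: (0,1), (0,4)

Min cut value: 21
Partition: S = [0], T = [1, 2, 3, 4]
Cut edges: (0,1), (0,4)

By max-flow min-cut theorem, max flow = min cut = 21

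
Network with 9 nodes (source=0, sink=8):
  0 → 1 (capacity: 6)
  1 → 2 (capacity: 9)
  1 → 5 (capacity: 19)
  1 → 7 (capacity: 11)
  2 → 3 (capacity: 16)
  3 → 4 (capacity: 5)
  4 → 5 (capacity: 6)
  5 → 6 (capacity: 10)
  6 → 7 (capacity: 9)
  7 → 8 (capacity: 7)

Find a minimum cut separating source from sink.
Min cut value = 6, edges: (0,1)

Min cut value: 6
Partition: S = [0], T = [1, 2, 3, 4, 5, 6, 7, 8]
Cut edges: (0,1)

By max-flow min-cut theorem, max flow = min cut = 6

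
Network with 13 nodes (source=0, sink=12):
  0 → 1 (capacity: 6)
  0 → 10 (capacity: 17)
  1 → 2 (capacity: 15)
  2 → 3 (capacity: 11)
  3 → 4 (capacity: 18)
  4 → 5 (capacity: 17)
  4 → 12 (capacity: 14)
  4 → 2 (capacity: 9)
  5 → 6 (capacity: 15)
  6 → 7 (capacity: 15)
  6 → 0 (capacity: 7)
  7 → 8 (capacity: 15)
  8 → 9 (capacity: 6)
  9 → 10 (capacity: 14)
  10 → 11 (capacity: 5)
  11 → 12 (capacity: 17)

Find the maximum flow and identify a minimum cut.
Max flow = 11, Min cut edges: (0,1), (10,11)

Maximum flow: 11
Minimum cut: (0,1), (10,11)
Partition: S = [0, 5, 6, 7, 8, 9, 10], T = [1, 2, 3, 4, 11, 12]

Max-flow min-cut theorem verified: both equal 11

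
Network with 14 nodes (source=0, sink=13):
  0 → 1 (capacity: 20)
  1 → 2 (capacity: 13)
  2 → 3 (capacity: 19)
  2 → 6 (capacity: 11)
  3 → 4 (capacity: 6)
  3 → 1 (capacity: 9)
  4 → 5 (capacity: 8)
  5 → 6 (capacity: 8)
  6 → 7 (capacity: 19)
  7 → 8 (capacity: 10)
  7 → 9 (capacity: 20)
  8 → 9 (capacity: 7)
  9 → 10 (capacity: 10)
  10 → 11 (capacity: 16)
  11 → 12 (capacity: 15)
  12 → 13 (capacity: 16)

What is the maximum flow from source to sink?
Maximum flow = 10

Max flow: 10

Flow assignment:
  0 → 1: 10/20
  1 → 2: 10/13
  2 → 3: 2/19
  2 → 6: 8/11
  3 → 4: 2/6
  4 → 5: 2/8
  5 → 6: 2/8
  6 → 7: 10/19
  7 → 9: 10/20
  9 → 10: 10/10
  10 → 11: 10/16
  11 → 12: 10/15
  12 → 13: 10/16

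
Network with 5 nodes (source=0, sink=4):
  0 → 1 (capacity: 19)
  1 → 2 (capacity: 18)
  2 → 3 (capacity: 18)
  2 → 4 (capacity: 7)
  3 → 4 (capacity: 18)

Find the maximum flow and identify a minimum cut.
Max flow = 18, Min cut edges: (1,2)

Maximum flow: 18
Minimum cut: (1,2)
Partition: S = [0, 1], T = [2, 3, 4]

Max-flow min-cut theorem verified: both equal 18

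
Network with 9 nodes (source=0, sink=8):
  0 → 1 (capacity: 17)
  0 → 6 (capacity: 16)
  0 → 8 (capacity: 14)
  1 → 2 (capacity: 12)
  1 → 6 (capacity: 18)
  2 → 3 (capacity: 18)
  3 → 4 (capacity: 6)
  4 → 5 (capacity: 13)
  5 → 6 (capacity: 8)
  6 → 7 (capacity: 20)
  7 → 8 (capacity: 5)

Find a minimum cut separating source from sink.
Min cut value = 19, edges: (0,8), (7,8)

Min cut value: 19
Partition: S = [0, 1, 2, 3, 4, 5, 6, 7], T = [8]
Cut edges: (0,8), (7,8)

By max-flow min-cut theorem, max flow = min cut = 19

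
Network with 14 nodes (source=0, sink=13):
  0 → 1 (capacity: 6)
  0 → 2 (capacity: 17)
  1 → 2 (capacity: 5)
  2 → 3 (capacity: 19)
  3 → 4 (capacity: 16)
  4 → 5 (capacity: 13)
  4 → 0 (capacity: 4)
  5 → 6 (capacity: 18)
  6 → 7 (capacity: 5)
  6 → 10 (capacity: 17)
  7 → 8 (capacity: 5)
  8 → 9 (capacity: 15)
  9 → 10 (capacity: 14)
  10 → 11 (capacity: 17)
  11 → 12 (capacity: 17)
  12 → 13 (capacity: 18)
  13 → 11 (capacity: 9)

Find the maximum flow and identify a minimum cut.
Max flow = 13, Min cut edges: (4,5)

Maximum flow: 13
Minimum cut: (4,5)
Partition: S = [0, 1, 2, 3, 4], T = [5, 6, 7, 8, 9, 10, 11, 12, 13]

Max-flow min-cut theorem verified: both equal 13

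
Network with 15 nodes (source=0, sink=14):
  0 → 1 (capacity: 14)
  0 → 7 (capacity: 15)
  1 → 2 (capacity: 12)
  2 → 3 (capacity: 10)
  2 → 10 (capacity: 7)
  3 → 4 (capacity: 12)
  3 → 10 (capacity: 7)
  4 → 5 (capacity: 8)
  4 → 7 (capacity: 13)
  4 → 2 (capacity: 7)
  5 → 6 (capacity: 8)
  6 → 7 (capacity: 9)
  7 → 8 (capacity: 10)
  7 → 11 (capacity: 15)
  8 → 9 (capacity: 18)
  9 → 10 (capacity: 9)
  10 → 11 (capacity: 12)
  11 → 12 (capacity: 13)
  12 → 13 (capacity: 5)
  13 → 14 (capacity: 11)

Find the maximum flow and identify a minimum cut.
Max flow = 5, Min cut edges: (12,13)

Maximum flow: 5
Minimum cut: (12,13)
Partition: S = [0, 1, 2, 3, 4, 5, 6, 7, 8, 9, 10, 11, 12], T = [13, 14]

Max-flow min-cut theorem verified: both equal 5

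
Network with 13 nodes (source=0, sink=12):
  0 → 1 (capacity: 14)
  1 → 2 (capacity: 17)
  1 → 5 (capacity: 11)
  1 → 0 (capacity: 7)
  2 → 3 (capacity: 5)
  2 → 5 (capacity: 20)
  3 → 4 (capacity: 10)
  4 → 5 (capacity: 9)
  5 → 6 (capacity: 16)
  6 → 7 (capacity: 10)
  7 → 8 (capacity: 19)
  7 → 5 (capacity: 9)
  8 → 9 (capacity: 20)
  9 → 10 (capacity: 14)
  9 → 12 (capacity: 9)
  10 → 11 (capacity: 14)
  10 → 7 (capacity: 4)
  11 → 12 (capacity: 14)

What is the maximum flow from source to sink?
Maximum flow = 10

Max flow: 10

Flow assignment:
  0 → 1: 10/14
  1 → 2: 3/17
  1 → 5: 7/11
  2 → 5: 3/20
  5 → 6: 10/16
  6 → 7: 10/10
  7 → 8: 10/19
  8 → 9: 10/20
  9 → 10: 1/14
  9 → 12: 9/9
  10 → 11: 1/14
  11 → 12: 1/14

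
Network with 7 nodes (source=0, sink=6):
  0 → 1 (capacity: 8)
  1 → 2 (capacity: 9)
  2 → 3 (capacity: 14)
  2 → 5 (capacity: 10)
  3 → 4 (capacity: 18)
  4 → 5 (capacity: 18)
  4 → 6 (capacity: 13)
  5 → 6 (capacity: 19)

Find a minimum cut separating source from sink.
Min cut value = 8, edges: (0,1)

Min cut value: 8
Partition: S = [0], T = [1, 2, 3, 4, 5, 6]
Cut edges: (0,1)

By max-flow min-cut theorem, max flow = min cut = 8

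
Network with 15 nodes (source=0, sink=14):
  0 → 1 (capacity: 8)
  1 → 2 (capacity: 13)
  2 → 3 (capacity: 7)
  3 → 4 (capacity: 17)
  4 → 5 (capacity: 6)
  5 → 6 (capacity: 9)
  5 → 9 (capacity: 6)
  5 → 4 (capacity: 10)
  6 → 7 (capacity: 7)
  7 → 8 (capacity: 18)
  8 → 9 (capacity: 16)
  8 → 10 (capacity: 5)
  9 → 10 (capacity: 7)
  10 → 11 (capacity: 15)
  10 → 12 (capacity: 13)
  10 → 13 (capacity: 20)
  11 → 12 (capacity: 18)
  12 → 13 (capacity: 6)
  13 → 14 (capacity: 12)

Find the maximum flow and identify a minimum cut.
Max flow = 6, Min cut edges: (4,5)

Maximum flow: 6
Minimum cut: (4,5)
Partition: S = [0, 1, 2, 3, 4], T = [5, 6, 7, 8, 9, 10, 11, 12, 13, 14]

Max-flow min-cut theorem verified: both equal 6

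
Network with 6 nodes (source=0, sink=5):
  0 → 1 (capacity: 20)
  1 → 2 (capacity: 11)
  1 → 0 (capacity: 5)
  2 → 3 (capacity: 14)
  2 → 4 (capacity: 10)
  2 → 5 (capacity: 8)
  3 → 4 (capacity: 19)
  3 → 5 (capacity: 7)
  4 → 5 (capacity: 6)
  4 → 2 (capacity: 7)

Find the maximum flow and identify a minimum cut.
Max flow = 11, Min cut edges: (1,2)

Maximum flow: 11
Minimum cut: (1,2)
Partition: S = [0, 1], T = [2, 3, 4, 5]

Max-flow min-cut theorem verified: both equal 11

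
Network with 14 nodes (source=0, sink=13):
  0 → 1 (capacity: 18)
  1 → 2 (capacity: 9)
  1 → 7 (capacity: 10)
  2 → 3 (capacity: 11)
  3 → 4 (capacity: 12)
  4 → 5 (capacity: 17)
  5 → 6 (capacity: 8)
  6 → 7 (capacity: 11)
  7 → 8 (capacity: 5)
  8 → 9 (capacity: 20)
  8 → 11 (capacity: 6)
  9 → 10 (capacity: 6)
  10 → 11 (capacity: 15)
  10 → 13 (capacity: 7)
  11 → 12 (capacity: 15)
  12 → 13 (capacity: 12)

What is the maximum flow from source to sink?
Maximum flow = 5

Max flow: 5

Flow assignment:
  0 → 1: 5/18
  1 → 2: 5/9
  2 → 3: 5/11
  3 → 4: 5/12
  4 → 5: 5/17
  5 → 6: 5/8
  6 → 7: 5/11
  7 → 8: 5/5
  8 → 9: 5/20
  9 → 10: 5/6
  10 → 13: 5/7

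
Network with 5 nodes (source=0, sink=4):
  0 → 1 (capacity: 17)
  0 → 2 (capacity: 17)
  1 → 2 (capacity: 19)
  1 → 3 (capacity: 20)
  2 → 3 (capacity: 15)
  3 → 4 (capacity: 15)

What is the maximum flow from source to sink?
Maximum flow = 15

Max flow: 15

Flow assignment:
  0 → 2: 15/17
  2 → 3: 15/15
  3 → 4: 15/15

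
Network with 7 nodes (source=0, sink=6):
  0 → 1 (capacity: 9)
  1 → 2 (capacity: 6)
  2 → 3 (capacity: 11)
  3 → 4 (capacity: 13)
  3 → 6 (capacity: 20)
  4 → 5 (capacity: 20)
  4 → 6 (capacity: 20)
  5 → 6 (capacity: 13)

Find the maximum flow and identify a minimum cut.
Max flow = 6, Min cut edges: (1,2)

Maximum flow: 6
Minimum cut: (1,2)
Partition: S = [0, 1], T = [2, 3, 4, 5, 6]

Max-flow min-cut theorem verified: both equal 6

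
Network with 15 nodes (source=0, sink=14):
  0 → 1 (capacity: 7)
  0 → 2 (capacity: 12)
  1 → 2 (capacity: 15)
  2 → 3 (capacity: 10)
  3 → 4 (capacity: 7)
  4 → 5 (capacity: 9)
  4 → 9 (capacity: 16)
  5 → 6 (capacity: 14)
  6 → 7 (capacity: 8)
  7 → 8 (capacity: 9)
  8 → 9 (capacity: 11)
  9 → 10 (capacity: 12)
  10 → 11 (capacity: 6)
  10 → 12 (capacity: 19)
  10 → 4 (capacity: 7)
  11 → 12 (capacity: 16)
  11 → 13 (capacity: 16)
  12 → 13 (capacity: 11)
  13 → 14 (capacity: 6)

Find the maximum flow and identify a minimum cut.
Max flow = 6, Min cut edges: (13,14)

Maximum flow: 6
Minimum cut: (13,14)
Partition: S = [0, 1, 2, 3, 4, 5, 6, 7, 8, 9, 10, 11, 12, 13], T = [14]

Max-flow min-cut theorem verified: both equal 6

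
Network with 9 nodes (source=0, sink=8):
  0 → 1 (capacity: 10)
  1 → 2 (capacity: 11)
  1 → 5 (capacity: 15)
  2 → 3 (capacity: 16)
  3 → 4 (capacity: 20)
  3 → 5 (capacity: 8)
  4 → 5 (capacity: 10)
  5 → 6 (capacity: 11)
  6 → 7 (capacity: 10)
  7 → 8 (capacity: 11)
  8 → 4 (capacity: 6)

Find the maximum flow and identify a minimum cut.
Max flow = 10, Min cut edges: (6,7)

Maximum flow: 10
Minimum cut: (6,7)
Partition: S = [0, 1, 2, 3, 4, 5, 6], T = [7, 8]

Max-flow min-cut theorem verified: both equal 10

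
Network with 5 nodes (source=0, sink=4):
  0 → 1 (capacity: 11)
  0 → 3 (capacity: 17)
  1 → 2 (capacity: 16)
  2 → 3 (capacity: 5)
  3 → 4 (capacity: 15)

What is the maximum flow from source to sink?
Maximum flow = 15

Max flow: 15

Flow assignment:
  0 → 1: 5/11
  0 → 3: 10/17
  1 → 2: 5/16
  2 → 3: 5/5
  3 → 4: 15/15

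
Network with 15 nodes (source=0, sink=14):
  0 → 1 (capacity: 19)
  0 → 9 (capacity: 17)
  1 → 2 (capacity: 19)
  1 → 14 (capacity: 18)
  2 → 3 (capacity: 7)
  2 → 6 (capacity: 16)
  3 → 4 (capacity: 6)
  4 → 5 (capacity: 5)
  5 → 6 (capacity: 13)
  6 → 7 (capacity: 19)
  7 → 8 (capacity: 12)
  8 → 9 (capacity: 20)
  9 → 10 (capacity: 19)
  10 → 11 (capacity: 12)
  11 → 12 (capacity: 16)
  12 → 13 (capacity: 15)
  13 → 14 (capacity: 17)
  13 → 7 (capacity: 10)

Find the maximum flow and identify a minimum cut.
Max flow = 30, Min cut edges: (1,14), (10,11)

Maximum flow: 30
Minimum cut: (1,14), (10,11)
Partition: S = [0, 1, 2, 3, 4, 5, 6, 7, 8, 9, 10], T = [11, 12, 13, 14]

Max-flow min-cut theorem verified: both equal 30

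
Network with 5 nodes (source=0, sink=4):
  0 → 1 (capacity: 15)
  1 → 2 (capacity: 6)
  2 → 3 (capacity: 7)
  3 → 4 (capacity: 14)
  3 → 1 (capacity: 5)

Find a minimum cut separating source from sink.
Min cut value = 6, edges: (1,2)

Min cut value: 6
Partition: S = [0, 1], T = [2, 3, 4]
Cut edges: (1,2)

By max-flow min-cut theorem, max flow = min cut = 6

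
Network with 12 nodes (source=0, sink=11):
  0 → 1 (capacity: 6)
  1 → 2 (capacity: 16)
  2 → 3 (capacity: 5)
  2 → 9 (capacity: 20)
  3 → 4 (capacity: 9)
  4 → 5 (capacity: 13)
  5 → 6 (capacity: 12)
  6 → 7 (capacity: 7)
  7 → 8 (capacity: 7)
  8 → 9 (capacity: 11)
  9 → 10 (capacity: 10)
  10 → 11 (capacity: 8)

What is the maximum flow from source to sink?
Maximum flow = 6

Max flow: 6

Flow assignment:
  0 → 1: 6/6
  1 → 2: 6/16
  2 → 9: 6/20
  9 → 10: 6/10
  10 → 11: 6/8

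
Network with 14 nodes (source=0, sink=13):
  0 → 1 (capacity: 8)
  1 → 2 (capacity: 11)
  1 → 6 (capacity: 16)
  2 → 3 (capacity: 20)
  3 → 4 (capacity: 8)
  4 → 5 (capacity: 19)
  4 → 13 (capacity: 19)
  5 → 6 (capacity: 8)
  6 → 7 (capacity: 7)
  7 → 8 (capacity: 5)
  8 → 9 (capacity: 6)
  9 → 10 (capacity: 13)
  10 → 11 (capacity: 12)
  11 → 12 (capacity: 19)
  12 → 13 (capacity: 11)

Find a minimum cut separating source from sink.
Min cut value = 8, edges: (0,1)

Min cut value: 8
Partition: S = [0], T = [1, 2, 3, 4, 5, 6, 7, 8, 9, 10, 11, 12, 13]
Cut edges: (0,1)

By max-flow min-cut theorem, max flow = min cut = 8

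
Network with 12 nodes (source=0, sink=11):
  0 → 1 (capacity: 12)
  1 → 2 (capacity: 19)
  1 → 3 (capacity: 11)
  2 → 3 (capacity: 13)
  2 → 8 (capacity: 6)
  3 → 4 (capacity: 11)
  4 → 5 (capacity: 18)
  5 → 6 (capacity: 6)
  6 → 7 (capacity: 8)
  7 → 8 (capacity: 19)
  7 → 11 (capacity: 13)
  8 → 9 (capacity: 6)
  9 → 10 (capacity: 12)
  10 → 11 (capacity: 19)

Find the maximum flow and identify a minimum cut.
Max flow = 12, Min cut edges: (5,6), (8,9)

Maximum flow: 12
Minimum cut: (5,6), (8,9)
Partition: S = [0, 1, 2, 3, 4, 5, 8], T = [6, 7, 9, 10, 11]

Max-flow min-cut theorem verified: both equal 12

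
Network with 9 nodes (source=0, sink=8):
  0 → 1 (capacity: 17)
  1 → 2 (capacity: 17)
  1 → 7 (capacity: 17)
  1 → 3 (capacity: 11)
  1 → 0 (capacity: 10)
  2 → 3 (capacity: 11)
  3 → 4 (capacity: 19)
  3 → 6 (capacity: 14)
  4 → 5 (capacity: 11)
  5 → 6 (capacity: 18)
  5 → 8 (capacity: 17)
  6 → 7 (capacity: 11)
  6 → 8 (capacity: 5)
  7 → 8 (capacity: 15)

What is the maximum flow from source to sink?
Maximum flow = 17

Max flow: 17

Flow assignment:
  0 → 1: 17/17
  1 → 7: 15/17
  1 → 3: 2/11
  3 → 6: 2/14
  6 → 8: 2/5
  7 → 8: 15/15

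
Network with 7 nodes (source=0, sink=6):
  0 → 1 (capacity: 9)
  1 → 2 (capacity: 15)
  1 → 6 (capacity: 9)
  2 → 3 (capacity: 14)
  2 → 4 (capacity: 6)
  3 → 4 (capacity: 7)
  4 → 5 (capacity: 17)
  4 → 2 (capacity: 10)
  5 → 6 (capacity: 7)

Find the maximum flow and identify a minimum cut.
Max flow = 9, Min cut edges: (0,1)

Maximum flow: 9
Minimum cut: (0,1)
Partition: S = [0], T = [1, 2, 3, 4, 5, 6]

Max-flow min-cut theorem verified: both equal 9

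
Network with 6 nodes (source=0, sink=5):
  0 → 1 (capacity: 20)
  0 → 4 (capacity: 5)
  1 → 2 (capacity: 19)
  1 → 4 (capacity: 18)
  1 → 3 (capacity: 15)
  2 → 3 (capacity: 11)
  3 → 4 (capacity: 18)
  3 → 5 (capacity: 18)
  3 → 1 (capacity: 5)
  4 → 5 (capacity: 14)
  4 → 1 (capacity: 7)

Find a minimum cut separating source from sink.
Min cut value = 25, edges: (0,1), (0,4)

Min cut value: 25
Partition: S = [0], T = [1, 2, 3, 4, 5]
Cut edges: (0,1), (0,4)

By max-flow min-cut theorem, max flow = min cut = 25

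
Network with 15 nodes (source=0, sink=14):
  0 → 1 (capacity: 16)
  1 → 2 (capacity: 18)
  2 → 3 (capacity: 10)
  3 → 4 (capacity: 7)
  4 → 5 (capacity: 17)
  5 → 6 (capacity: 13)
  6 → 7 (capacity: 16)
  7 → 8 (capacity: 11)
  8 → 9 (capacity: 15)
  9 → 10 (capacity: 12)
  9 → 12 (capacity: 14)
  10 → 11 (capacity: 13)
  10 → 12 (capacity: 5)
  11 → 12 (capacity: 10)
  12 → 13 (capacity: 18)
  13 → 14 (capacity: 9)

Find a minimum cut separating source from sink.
Min cut value = 7, edges: (3,4)

Min cut value: 7
Partition: S = [0, 1, 2, 3], T = [4, 5, 6, 7, 8, 9, 10, 11, 12, 13, 14]
Cut edges: (3,4)

By max-flow min-cut theorem, max flow = min cut = 7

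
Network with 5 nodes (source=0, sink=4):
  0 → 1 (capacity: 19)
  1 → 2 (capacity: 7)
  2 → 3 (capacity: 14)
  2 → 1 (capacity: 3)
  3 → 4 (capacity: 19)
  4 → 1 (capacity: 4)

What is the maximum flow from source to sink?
Maximum flow = 7

Max flow: 7

Flow assignment:
  0 → 1: 7/19
  1 → 2: 7/7
  2 → 3: 7/14
  3 → 4: 7/19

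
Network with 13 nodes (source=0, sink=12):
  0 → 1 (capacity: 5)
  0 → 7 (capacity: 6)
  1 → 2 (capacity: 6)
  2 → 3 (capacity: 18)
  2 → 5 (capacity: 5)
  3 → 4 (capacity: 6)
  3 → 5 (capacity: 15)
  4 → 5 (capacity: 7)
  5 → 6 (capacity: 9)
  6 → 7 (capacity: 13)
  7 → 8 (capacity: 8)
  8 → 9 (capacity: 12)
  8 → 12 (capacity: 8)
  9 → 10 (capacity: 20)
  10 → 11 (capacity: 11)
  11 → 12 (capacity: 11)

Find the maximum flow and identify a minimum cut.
Max flow = 8, Min cut edges: (7,8)

Maximum flow: 8
Minimum cut: (7,8)
Partition: S = [0, 1, 2, 3, 4, 5, 6, 7], T = [8, 9, 10, 11, 12]

Max-flow min-cut theorem verified: both equal 8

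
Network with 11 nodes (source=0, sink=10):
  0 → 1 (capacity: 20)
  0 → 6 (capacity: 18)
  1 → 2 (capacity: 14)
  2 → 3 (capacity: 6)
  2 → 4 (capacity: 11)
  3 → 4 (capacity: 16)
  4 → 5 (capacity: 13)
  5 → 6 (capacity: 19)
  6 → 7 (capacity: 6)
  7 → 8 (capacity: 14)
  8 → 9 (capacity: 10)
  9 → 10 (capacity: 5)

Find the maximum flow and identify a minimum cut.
Max flow = 5, Min cut edges: (9,10)

Maximum flow: 5
Minimum cut: (9,10)
Partition: S = [0, 1, 2, 3, 4, 5, 6, 7, 8, 9], T = [10]

Max-flow min-cut theorem verified: both equal 5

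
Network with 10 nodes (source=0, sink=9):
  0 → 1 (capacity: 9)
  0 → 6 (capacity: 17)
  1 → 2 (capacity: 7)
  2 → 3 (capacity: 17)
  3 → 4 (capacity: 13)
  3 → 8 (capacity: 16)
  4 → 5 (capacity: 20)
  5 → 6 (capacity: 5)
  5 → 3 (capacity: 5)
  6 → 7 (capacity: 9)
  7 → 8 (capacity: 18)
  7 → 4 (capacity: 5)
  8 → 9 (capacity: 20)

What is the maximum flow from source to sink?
Maximum flow = 16

Max flow: 16

Flow assignment:
  0 → 1: 7/9
  0 → 6: 9/17
  1 → 2: 7/7
  2 → 3: 7/17
  3 → 8: 7/16
  6 → 7: 9/9
  7 → 8: 9/18
  8 → 9: 16/20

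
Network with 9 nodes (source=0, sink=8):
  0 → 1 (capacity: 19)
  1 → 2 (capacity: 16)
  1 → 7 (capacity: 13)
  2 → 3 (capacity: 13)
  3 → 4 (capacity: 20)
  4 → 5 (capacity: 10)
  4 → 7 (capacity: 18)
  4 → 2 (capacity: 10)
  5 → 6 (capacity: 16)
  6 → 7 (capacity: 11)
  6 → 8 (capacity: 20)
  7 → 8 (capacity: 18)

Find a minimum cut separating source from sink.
Min cut value = 19, edges: (0,1)

Min cut value: 19
Partition: S = [0], T = [1, 2, 3, 4, 5, 6, 7, 8]
Cut edges: (0,1)

By max-flow min-cut theorem, max flow = min cut = 19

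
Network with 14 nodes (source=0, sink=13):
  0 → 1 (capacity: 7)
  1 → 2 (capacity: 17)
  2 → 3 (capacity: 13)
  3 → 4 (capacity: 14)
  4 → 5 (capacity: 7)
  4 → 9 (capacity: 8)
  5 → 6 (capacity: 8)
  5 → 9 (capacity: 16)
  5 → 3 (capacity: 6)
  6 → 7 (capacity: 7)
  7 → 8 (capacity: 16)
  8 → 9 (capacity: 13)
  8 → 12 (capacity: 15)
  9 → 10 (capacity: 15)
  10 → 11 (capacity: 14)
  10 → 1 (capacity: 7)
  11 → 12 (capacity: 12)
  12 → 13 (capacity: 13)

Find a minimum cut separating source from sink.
Min cut value = 7, edges: (0,1)

Min cut value: 7
Partition: S = [0], T = [1, 2, 3, 4, 5, 6, 7, 8, 9, 10, 11, 12, 13]
Cut edges: (0,1)

By max-flow min-cut theorem, max flow = min cut = 7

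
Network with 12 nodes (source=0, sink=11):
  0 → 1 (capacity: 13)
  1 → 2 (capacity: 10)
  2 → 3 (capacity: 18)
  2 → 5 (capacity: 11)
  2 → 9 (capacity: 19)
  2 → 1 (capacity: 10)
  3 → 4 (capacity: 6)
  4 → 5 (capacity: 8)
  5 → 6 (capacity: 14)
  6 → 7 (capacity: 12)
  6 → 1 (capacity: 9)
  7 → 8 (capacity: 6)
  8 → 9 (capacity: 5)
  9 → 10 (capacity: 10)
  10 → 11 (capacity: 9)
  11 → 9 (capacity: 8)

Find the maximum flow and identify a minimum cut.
Max flow = 9, Min cut edges: (10,11)

Maximum flow: 9
Minimum cut: (10,11)
Partition: S = [0, 1, 2, 3, 4, 5, 6, 7, 8, 9, 10], T = [11]

Max-flow min-cut theorem verified: both equal 9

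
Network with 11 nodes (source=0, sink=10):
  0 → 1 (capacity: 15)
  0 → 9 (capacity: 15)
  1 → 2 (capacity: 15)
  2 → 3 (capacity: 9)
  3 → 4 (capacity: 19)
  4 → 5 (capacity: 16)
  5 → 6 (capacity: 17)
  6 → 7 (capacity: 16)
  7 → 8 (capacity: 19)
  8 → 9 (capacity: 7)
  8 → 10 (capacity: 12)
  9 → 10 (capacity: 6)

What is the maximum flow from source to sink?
Maximum flow = 15

Max flow: 15

Flow assignment:
  0 → 1: 9/15
  0 → 9: 6/15
  1 → 2: 9/15
  2 → 3: 9/9
  3 → 4: 9/19
  4 → 5: 9/16
  5 → 6: 9/17
  6 → 7: 9/16
  7 → 8: 9/19
  8 → 10: 9/12
  9 → 10: 6/6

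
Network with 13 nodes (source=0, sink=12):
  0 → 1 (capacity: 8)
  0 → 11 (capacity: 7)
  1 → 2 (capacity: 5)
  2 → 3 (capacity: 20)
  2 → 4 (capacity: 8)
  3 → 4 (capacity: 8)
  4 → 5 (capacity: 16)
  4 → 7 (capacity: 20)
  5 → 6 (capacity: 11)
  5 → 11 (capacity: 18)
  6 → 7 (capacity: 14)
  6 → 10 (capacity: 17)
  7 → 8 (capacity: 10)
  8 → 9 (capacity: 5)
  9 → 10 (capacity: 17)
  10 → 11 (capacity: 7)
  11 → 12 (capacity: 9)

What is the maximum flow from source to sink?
Maximum flow = 9

Max flow: 9

Flow assignment:
  0 → 1: 5/8
  0 → 11: 4/7
  1 → 2: 5/5
  2 → 4: 5/8
  4 → 5: 5/16
  5 → 11: 5/18
  11 → 12: 9/9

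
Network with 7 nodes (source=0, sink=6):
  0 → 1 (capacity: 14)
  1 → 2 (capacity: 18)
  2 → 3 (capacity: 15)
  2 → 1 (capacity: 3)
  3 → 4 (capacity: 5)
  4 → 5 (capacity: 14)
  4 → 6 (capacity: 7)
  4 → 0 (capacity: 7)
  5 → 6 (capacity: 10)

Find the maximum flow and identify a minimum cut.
Max flow = 5, Min cut edges: (3,4)

Maximum flow: 5
Minimum cut: (3,4)
Partition: S = [0, 1, 2, 3], T = [4, 5, 6]

Max-flow min-cut theorem verified: both equal 5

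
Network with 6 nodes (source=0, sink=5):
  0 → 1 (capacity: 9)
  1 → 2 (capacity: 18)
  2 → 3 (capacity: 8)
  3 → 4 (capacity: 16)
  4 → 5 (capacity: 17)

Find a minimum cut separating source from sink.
Min cut value = 8, edges: (2,3)

Min cut value: 8
Partition: S = [0, 1, 2], T = [3, 4, 5]
Cut edges: (2,3)

By max-flow min-cut theorem, max flow = min cut = 8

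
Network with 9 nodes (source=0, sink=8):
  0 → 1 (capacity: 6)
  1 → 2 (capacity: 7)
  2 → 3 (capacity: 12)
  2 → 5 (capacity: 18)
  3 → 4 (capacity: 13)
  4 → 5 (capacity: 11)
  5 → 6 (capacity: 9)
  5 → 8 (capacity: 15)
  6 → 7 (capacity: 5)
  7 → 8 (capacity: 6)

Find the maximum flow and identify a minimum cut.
Max flow = 6, Min cut edges: (0,1)

Maximum flow: 6
Minimum cut: (0,1)
Partition: S = [0], T = [1, 2, 3, 4, 5, 6, 7, 8]

Max-flow min-cut theorem verified: both equal 6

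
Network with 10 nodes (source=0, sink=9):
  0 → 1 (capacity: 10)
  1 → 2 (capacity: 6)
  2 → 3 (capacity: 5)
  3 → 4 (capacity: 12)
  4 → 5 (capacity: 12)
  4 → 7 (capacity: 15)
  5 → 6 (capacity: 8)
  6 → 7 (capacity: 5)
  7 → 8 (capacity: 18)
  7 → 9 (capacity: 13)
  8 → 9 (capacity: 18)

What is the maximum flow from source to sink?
Maximum flow = 5

Max flow: 5

Flow assignment:
  0 → 1: 5/10
  1 → 2: 5/6
  2 → 3: 5/5
  3 → 4: 5/12
  4 → 7: 5/15
  7 → 9: 5/13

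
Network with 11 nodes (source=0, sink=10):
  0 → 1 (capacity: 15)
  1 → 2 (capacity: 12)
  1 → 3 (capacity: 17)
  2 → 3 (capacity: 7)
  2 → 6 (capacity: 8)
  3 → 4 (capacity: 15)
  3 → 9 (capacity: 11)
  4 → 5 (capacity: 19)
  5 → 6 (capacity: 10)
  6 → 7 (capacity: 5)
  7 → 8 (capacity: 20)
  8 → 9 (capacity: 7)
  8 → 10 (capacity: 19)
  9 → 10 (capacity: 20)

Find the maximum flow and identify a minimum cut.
Max flow = 15, Min cut edges: (0,1)

Maximum flow: 15
Minimum cut: (0,1)
Partition: S = [0], T = [1, 2, 3, 4, 5, 6, 7, 8, 9, 10]

Max-flow min-cut theorem verified: both equal 15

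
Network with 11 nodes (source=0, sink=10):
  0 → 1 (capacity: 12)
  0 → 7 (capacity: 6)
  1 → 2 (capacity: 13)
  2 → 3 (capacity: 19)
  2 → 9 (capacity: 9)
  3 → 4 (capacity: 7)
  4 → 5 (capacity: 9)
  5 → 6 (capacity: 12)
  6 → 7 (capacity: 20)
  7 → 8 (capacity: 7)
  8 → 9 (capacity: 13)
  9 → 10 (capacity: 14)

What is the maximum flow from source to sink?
Maximum flow = 14

Max flow: 14

Flow assignment:
  0 → 1: 12/12
  0 → 7: 2/6
  1 → 2: 12/13
  2 → 3: 3/19
  2 → 9: 9/9
  3 → 4: 3/7
  4 → 5: 3/9
  5 → 6: 3/12
  6 → 7: 3/20
  7 → 8: 5/7
  8 → 9: 5/13
  9 → 10: 14/14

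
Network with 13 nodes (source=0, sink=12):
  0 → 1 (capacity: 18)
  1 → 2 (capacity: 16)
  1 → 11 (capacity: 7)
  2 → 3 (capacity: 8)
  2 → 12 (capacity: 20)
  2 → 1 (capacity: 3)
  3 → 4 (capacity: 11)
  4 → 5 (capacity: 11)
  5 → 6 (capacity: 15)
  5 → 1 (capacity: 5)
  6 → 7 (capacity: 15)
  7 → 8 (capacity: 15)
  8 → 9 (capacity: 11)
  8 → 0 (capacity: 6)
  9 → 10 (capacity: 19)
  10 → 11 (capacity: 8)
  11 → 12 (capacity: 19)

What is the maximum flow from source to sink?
Maximum flow = 18

Max flow: 18

Flow assignment:
  0 → 1: 18/18
  1 → 2: 16/16
  1 → 11: 2/7
  2 → 12: 16/20
  11 → 12: 2/19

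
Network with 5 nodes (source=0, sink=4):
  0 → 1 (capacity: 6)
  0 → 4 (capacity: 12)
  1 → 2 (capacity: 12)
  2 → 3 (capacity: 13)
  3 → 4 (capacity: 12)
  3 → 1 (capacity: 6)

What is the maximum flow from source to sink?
Maximum flow = 18

Max flow: 18

Flow assignment:
  0 → 1: 6/6
  0 → 4: 12/12
  1 → 2: 6/12
  2 → 3: 6/13
  3 → 4: 6/12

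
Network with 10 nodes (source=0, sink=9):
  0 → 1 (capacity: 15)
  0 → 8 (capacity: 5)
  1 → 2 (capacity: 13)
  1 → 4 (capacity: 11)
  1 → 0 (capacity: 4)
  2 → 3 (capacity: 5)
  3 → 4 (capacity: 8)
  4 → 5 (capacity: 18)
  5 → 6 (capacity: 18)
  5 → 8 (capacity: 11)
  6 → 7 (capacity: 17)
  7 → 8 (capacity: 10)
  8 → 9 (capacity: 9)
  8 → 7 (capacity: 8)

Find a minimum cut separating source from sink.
Min cut value = 9, edges: (8,9)

Min cut value: 9
Partition: S = [0, 1, 2, 3, 4, 5, 6, 7, 8], T = [9]
Cut edges: (8,9)

By max-flow min-cut theorem, max flow = min cut = 9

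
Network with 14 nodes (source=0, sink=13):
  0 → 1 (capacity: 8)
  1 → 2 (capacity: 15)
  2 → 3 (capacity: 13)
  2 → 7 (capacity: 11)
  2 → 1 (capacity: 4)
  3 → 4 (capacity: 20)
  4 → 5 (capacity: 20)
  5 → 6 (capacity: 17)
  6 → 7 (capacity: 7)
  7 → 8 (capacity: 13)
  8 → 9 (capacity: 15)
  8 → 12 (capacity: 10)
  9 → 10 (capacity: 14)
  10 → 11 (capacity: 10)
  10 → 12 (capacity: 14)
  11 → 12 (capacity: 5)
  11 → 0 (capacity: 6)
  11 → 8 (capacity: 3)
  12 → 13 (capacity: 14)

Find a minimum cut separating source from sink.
Min cut value = 8, edges: (0,1)

Min cut value: 8
Partition: S = [0], T = [1, 2, 3, 4, 5, 6, 7, 8, 9, 10, 11, 12, 13]
Cut edges: (0,1)

By max-flow min-cut theorem, max flow = min cut = 8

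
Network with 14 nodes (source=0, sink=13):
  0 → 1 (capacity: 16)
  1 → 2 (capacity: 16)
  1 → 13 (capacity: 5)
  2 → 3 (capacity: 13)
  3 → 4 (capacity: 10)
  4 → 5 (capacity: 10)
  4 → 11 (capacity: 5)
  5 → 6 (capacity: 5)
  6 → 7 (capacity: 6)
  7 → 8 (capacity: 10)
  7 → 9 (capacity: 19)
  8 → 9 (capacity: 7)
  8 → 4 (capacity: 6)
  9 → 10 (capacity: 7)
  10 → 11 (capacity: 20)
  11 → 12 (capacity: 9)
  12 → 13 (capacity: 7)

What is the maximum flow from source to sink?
Maximum flow = 12

Max flow: 12

Flow assignment:
  0 → 1: 12/16
  1 → 2: 7/16
  1 → 13: 5/5
  2 → 3: 7/13
  3 → 4: 7/10
  4 → 5: 5/10
  4 → 11: 2/5
  5 → 6: 5/5
  6 → 7: 5/6
  7 → 8: 5/10
  8 → 9: 5/7
  9 → 10: 5/7
  10 → 11: 5/20
  11 → 12: 7/9
  12 → 13: 7/7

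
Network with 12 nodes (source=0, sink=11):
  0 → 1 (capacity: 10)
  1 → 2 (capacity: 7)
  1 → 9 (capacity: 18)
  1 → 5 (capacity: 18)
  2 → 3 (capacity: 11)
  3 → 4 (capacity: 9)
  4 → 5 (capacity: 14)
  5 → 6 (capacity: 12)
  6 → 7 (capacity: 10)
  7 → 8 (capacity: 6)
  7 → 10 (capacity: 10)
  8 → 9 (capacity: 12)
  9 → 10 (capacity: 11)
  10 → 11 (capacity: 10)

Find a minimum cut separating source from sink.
Min cut value = 10, edges: (10,11)

Min cut value: 10
Partition: S = [0, 1, 2, 3, 4, 5, 6, 7, 8, 9, 10], T = [11]
Cut edges: (10,11)

By max-flow min-cut theorem, max flow = min cut = 10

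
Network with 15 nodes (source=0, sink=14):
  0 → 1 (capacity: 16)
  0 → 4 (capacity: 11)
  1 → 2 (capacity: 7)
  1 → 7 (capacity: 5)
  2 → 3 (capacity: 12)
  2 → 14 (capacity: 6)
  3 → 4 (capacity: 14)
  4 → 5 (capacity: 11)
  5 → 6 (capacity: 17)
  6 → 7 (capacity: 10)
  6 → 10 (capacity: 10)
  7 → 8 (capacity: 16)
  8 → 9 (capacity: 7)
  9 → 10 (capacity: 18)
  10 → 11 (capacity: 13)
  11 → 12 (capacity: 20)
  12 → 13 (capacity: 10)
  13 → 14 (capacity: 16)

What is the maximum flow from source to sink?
Maximum flow = 16

Max flow: 16

Flow assignment:
  0 → 1: 6/16
  0 → 4: 10/11
  1 → 2: 6/7
  2 → 14: 6/6
  4 → 5: 10/11
  5 → 6: 10/17
  6 → 7: 3/10
  6 → 10: 7/10
  7 → 8: 3/16
  8 → 9: 3/7
  9 → 10: 3/18
  10 → 11: 10/13
  11 → 12: 10/20
  12 → 13: 10/10
  13 → 14: 10/16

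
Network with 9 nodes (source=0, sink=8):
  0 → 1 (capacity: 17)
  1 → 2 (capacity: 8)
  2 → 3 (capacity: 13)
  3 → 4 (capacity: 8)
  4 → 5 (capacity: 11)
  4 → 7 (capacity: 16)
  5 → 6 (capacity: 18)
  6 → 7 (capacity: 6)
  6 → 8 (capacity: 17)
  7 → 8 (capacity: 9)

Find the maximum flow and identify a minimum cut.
Max flow = 8, Min cut edges: (3,4)

Maximum flow: 8
Minimum cut: (3,4)
Partition: S = [0, 1, 2, 3], T = [4, 5, 6, 7, 8]

Max-flow min-cut theorem verified: both equal 8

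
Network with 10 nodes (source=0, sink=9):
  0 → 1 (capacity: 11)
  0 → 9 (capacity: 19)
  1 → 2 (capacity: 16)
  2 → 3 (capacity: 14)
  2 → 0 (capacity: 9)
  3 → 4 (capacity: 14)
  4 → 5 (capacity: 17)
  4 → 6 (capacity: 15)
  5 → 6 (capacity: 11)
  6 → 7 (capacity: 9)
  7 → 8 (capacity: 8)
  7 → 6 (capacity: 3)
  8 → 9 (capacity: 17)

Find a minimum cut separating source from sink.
Min cut value = 27, edges: (0,9), (7,8)

Min cut value: 27
Partition: S = [0, 1, 2, 3, 4, 5, 6, 7], T = [8, 9]
Cut edges: (0,9), (7,8)

By max-flow min-cut theorem, max flow = min cut = 27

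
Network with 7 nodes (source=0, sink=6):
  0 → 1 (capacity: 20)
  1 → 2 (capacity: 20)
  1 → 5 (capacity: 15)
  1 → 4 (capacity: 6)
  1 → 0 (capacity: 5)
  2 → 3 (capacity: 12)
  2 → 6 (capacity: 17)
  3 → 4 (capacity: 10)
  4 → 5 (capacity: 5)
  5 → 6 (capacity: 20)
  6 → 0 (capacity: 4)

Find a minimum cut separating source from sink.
Min cut value = 20, edges: (0,1)

Min cut value: 20
Partition: S = [0], T = [1, 2, 3, 4, 5, 6]
Cut edges: (0,1)

By max-flow min-cut theorem, max flow = min cut = 20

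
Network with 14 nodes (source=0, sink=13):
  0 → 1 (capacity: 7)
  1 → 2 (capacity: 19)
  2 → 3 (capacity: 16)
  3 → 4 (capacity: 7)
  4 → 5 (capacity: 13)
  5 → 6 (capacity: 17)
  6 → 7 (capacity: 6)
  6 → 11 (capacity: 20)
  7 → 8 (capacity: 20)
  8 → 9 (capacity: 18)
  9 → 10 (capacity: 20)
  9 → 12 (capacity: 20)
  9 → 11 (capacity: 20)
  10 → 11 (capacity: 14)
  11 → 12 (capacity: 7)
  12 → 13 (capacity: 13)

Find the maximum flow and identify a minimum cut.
Max flow = 7, Min cut edges: (3,4)

Maximum flow: 7
Minimum cut: (3,4)
Partition: S = [0, 1, 2, 3], T = [4, 5, 6, 7, 8, 9, 10, 11, 12, 13]

Max-flow min-cut theorem verified: both equal 7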